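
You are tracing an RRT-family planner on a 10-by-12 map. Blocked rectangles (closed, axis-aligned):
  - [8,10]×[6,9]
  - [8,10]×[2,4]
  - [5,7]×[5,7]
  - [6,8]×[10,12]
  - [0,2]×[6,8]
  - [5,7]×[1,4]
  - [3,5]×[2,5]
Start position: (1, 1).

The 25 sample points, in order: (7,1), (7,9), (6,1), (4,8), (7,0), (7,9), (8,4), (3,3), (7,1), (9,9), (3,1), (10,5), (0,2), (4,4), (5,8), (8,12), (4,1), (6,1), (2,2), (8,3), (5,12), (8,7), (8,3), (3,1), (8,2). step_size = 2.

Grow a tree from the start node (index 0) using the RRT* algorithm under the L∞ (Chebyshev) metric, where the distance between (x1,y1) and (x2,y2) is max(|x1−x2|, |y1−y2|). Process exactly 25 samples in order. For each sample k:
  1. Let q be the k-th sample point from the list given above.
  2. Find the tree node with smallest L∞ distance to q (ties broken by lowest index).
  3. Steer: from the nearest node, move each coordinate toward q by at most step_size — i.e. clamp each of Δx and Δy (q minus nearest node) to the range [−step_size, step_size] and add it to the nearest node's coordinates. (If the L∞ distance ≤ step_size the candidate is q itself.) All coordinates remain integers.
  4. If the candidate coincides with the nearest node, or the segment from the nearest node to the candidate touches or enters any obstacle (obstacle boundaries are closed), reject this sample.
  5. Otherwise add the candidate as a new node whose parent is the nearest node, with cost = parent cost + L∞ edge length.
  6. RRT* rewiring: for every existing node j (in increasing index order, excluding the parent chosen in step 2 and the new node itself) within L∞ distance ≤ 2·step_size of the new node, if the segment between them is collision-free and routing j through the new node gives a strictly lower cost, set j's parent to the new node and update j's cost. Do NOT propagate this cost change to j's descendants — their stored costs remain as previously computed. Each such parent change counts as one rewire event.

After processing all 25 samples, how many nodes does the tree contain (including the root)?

1. q=(7,1) nearest=0 d=6 new=(3,1) → add node 1 parent=0 cost=2
2. q=(7,9) nearest=0 d=8 new=(3,3) → blocked by [3,5]×[2,5], reject
3. q=(6,1) nearest=1 d=3 new=(5,1) → blocked by [5,7]×[1,4], reject
4. q=(4,8) nearest=0 d=7 new=(3,3) → blocked by [3,5]×[2,5], reject
5. q=(7,0) nearest=1 d=4 new=(5,0) → add node 2 parent=1 cost=4
6. q=(7,9) nearest=0 d=8 new=(3,3) → blocked by [3,5]×[2,5], reject
7. q=(8,4) nearest=2 d=4 new=(7,2) → blocked by [5,7]×[1,4], reject
8. q=(3,3) nearest=0 d=2 new=(3,3) → blocked by [3,5]×[2,5], reject
9. q=(7,1) nearest=2 d=2 new=(7,1) → blocked by [5,7]×[1,4], reject
10. q=(9,9) nearest=0 d=8 new=(3,3) → blocked by [3,5]×[2,5], reject
11. q=(3,1) nearest=1 d=0 → coincident, reject
12. q=(10,5) nearest=2 d=5 new=(7,2) → blocked by [5,7]×[1,4], reject
13. q=(0,2) nearest=0 d=1 new=(0,2) → add node 3 parent=0 cost=1
14. q=(4,4) nearest=0 d=3 new=(3,3) → blocked by [3,5]×[2,5], reject
15. q=(5,8) nearest=3 d=6 new=(2,4) → add node 4 parent=3 cost=3
16. q=(8,12) nearest=4 d=8 new=(4,6) → blocked by [3,5]×[2,5], reject
17. q=(4,1) nearest=1 d=1 new=(4,1) → add node 5 parent=1 cost=3
18. q=(6,1) nearest=2 d=1 new=(6,1) → blocked by [5,7]×[1,4], reject
19. q=(2,2) nearest=0 d=1 new=(2,2) → add node 6 parent=0 cost=1
20. q=(8,3) nearest=2 d=3 new=(7,2) → blocked by [5,7]×[1,4], reject
21. q=(5,12) nearest=4 d=8 new=(4,6) → blocked by [3,5]×[2,5], reject
22. q=(8,7) nearest=1 d=6 new=(5,3) → blocked by [5,7]×[1,4], reject
23. q=(8,3) nearest=2 d=3 new=(7,2) → blocked by [5,7]×[1,4], reject
24. q=(3,1) nearest=1 d=0 → coincident, reject
25. q=(8,2) nearest=2 d=3 new=(7,2) → blocked by [5,7]×[1,4], reject

Node count: 7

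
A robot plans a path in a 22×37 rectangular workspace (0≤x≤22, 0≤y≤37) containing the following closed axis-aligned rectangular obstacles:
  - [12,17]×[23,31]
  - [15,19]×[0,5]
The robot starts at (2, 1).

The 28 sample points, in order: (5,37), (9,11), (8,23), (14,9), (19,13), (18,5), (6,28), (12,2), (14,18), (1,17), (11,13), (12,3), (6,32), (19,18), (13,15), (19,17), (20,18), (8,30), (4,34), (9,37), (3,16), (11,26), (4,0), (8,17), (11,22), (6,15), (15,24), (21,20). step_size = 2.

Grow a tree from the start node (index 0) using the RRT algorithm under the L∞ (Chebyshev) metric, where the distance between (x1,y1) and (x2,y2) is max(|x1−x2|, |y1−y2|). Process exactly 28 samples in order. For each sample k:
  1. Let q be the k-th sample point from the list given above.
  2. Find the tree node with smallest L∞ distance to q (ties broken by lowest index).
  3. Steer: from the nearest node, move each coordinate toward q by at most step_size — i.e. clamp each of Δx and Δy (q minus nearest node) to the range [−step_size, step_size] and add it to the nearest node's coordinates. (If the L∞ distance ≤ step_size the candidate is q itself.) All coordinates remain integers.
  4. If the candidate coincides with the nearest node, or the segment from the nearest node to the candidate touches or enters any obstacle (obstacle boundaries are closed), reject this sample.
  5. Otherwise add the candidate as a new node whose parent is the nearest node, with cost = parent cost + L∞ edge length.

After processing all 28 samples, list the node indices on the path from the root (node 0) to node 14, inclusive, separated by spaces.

Path: 0 1 2 3 4 5 14

1. q=(5,37) nearest=0 d=36 new=(4,3) → add node 1 parent=0 cost=2
2. q=(9,11) nearest=1 d=8 new=(6,5) → add node 2 parent=1 cost=4
3. q=(8,23) nearest=2 d=18 new=(8,7) → add node 3 parent=2 cost=6
4. q=(14,9) nearest=3 d=6 new=(10,9) → add node 4 parent=3 cost=8
5. q=(19,13) nearest=4 d=9 new=(12,11) → add node 5 parent=4 cost=10
6. q=(18,5) nearest=5 d=6 new=(14,9) → add node 6 parent=5 cost=12
7. q=(6,28) nearest=5 d=17 new=(10,13) → add node 7 parent=5 cost=12
8. q=(12,2) nearest=3 d=5 new=(10,5) → add node 8 parent=3 cost=8
9. q=(14,18) nearest=7 d=5 new=(12,15) → add node 9 parent=7 cost=14
10. q=(1,17) nearest=4 d=9 new=(8,11) → add node 10 parent=4 cost=10
11. q=(11,13) nearest=7 d=1 new=(11,13) → add node 11 parent=7 cost=13
12. q=(12,3) nearest=8 d=2 new=(12,3) → add node 12 parent=8 cost=10
13. q=(6,32) nearest=9 d=17 new=(10,17) → add node 13 parent=9 cost=16
14. q=(19,18) nearest=5 d=7 new=(14,13) → add node 14 parent=5 cost=12
15. q=(13,15) nearest=9 d=1 new=(13,15) → add node 15 parent=9 cost=15
16. q=(19,17) nearest=14 d=5 new=(16,15) → add node 16 parent=14 cost=14
17. q=(20,18) nearest=16 d=4 new=(18,17) → add node 17 parent=16 cost=16
18. q=(8,30) nearest=13 d=13 new=(8,19) → add node 18 parent=13 cost=18
19. q=(4,34) nearest=18 d=15 new=(6,21) → add node 19 parent=18 cost=20
20. q=(9,37) nearest=19 d=16 new=(8,23) → add node 20 parent=19 cost=22
21. q=(3,16) nearest=10 d=5 new=(6,13) → add node 21 parent=10 cost=12
22. q=(11,26) nearest=20 d=3 new=(10,25) → add node 22 parent=20 cost=24
23. q=(4,0) nearest=0 d=2 new=(4,0) → add node 23 parent=0 cost=2
24. q=(8,17) nearest=13 d=2 new=(8,17) → add node 24 parent=13 cost=18
25. q=(11,22) nearest=18 d=3 new=(10,21) → add node 25 parent=18 cost=20
26. q=(6,15) nearest=21 d=2 new=(6,15) → add node 26 parent=21 cost=14
27. q=(15,24) nearest=22 d=5 new=(12,24) → blocked by [12,17]×[23,31], reject
28. q=(21,20) nearest=17 d=3 new=(20,19) → add node 27 parent=17 cost=18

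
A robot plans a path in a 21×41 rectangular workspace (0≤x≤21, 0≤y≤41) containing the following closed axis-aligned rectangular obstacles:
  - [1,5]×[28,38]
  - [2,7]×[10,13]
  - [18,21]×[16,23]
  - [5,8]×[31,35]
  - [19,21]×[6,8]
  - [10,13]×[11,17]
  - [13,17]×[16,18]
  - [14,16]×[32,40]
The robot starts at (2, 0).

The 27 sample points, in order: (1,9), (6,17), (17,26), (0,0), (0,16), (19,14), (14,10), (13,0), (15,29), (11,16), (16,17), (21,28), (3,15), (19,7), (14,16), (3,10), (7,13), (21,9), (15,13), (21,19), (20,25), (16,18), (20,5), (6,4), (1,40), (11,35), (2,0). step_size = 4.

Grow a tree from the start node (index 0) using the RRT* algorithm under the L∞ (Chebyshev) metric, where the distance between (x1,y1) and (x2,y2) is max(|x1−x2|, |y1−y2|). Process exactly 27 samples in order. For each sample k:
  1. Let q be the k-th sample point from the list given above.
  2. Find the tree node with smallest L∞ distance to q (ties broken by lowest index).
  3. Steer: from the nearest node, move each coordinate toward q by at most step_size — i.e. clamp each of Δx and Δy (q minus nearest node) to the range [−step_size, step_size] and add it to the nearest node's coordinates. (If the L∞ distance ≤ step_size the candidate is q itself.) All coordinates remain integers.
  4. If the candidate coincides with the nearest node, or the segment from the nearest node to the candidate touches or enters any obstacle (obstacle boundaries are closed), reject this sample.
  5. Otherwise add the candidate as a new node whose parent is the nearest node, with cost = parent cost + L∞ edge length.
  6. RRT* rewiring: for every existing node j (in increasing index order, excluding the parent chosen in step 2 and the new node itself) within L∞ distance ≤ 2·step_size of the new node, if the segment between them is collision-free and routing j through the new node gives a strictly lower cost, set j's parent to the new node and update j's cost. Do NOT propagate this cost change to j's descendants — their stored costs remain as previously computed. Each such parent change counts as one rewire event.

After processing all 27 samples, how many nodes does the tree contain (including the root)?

1. q=(1,9) nearest=0 d=9 new=(1,4) → add node 1 parent=0 cost=4
2. q=(6,17) nearest=1 d=13 new=(5,8) → add node 2 parent=1 cost=8
3. q=(17,26) nearest=2 d=18 new=(9,12) → blocked by [2,7]×[10,13], reject
4. q=(0,0) nearest=0 d=2 new=(0,0) → add node 3 parent=0 cost=2
5. q=(0,16) nearest=2 d=8 new=(1,12) → blocked by [2,7]×[10,13], reject
6. q=(19,14) nearest=2 d=14 new=(9,12) → blocked by [2,7]×[10,13], reject
7. q=(14,10) nearest=2 d=9 new=(9,10) → add node 4 parent=2 cost=12
8. q=(13,0) nearest=2 d=8 new=(9,4) → add node 5 parent=2 cost=12
9. q=(15,29) nearest=4 d=19 new=(13,14) → blocked by [10,13]×[11,17], reject
10. q=(11,16) nearest=4 d=6 new=(11,14) → blocked by [10,13]×[11,17], reject
11. q=(16,17) nearest=4 d=7 new=(13,14) → blocked by [10,13]×[11,17], reject
12. q=(21,28) nearest=4 d=18 new=(13,14) → blocked by [10,13]×[11,17], reject
13. q=(3,15) nearest=4 d=6 new=(5,14) → blocked by [2,7]×[10,13], reject
14. q=(19,7) nearest=4 d=10 new=(13,7) → add node 6 parent=4 cost=16
15. q=(14,16) nearest=4 d=6 new=(13,14) → blocked by [10,13]×[11,17], reject
16. q=(3,10) nearest=2 d=2 new=(3,10) → blocked by [2,7]×[10,13], reject
17. q=(7,13) nearest=4 d=3 new=(7,13) → blocked by [2,7]×[10,13], reject
18. q=(21,9) nearest=6 d=8 new=(17,9) → add node 7 parent=6 cost=20
19. q=(15,13) nearest=7 d=4 new=(15,13) → add node 8 parent=7 cost=24
20. q=(21,19) nearest=8 d=6 new=(19,17) → blocked by [18,21]×[16,23], reject
21. q=(20,25) nearest=8 d=12 new=(19,17) → blocked by [18,21]×[16,23], reject
22. q=(16,18) nearest=8 d=5 new=(16,17) → blocked by [13,17]×[16,18], reject
23. q=(20,5) nearest=7 d=4 new=(20,5) → blocked by [19,21]×[6,8], reject
24. q=(6,4) nearest=5 d=3 new=(6,4) → add node 9 parent=5 cost=15
25. q=(1,40) nearest=8 d=27 new=(11,17) → blocked by [10,13]×[11,17], reject
26. q=(11,35) nearest=8 d=22 new=(11,17) → blocked by [10,13]×[11,17], reject
27. q=(2,0) nearest=0 d=0 → coincident, reject

Node count: 10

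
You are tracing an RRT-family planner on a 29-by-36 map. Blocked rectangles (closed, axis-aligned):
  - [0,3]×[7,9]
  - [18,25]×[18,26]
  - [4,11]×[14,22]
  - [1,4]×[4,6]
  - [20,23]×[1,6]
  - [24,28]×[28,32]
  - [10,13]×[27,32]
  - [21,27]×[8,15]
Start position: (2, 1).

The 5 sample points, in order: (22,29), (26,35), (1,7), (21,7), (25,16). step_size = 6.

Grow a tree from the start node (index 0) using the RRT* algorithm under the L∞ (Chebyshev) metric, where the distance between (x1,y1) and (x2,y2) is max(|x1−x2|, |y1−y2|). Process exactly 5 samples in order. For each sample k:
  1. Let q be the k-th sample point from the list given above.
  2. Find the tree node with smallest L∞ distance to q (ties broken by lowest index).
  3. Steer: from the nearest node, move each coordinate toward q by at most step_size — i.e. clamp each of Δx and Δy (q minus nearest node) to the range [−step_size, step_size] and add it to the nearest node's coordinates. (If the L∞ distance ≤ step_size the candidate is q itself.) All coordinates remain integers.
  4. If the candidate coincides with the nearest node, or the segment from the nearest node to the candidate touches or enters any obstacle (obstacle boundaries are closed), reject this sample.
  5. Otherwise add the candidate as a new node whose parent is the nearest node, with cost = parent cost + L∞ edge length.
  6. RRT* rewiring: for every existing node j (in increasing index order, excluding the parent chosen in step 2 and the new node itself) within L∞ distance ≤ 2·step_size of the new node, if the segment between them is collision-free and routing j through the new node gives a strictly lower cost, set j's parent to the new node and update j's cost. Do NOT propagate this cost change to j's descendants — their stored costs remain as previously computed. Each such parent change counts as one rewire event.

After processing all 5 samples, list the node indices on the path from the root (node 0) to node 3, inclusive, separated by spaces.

Path: 0 1 2 3

1. q=(22,29) nearest=0 d=28 new=(8,7) → add node 1 parent=0 cost=6
2. q=(26,35) nearest=1 d=28 new=(14,13) → add node 2 parent=1 cost=12
3. q=(1,7) nearest=0 d=6 new=(1,7) → blocked by [0,3]×[7,9], reject
4. q=(21,7) nearest=2 d=7 new=(20,7) → add node 3 parent=2 cost=18
5. q=(25,16) nearest=3 d=9 new=(25,13) → blocked by [21,27]×[8,15], reject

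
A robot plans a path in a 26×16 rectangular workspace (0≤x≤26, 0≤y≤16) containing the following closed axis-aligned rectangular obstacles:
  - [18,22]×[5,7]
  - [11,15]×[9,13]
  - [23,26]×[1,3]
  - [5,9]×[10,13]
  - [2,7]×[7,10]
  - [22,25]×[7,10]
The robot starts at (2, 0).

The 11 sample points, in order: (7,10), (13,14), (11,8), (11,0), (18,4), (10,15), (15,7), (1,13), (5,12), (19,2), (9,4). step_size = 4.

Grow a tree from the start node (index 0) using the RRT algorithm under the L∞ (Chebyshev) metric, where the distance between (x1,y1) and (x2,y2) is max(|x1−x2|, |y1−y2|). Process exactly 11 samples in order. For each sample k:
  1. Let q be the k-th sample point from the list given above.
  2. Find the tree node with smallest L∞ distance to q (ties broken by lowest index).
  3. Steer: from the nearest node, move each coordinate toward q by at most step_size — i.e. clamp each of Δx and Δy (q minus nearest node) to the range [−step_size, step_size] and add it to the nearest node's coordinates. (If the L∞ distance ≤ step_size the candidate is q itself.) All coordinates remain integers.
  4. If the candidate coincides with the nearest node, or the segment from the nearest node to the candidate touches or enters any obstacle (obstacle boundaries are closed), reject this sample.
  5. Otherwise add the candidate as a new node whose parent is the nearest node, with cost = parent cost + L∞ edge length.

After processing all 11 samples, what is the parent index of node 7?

Parent of node 7: 5

1. q=(7,10) nearest=0 d=10 new=(6,4) → add node 1 parent=0 cost=4
2. q=(13,14) nearest=1 d=10 new=(10,8) → add node 2 parent=1 cost=8
3. q=(11,8) nearest=2 d=1 new=(11,8) → add node 3 parent=2 cost=9
4. q=(11,0) nearest=1 d=5 new=(10,0) → add node 4 parent=1 cost=8
5. q=(18,4) nearest=3 d=7 new=(15,4) → add node 5 parent=3 cost=13
6. q=(10,15) nearest=2 d=7 new=(10,12) → add node 6 parent=2 cost=12
7. q=(15,7) nearest=5 d=3 new=(15,7) → add node 7 parent=5 cost=16
8. q=(1,13) nearest=1 d=9 new=(2,8) → blocked by [2,7]×[7,10], reject
9. q=(5,12) nearest=2 d=5 new=(6,12) → blocked by [5,9]×[10,13], reject
10. q=(19,2) nearest=5 d=4 new=(19,2) → add node 8 parent=5 cost=17
11. q=(9,4) nearest=1 d=3 new=(9,4) → add node 9 parent=1 cost=7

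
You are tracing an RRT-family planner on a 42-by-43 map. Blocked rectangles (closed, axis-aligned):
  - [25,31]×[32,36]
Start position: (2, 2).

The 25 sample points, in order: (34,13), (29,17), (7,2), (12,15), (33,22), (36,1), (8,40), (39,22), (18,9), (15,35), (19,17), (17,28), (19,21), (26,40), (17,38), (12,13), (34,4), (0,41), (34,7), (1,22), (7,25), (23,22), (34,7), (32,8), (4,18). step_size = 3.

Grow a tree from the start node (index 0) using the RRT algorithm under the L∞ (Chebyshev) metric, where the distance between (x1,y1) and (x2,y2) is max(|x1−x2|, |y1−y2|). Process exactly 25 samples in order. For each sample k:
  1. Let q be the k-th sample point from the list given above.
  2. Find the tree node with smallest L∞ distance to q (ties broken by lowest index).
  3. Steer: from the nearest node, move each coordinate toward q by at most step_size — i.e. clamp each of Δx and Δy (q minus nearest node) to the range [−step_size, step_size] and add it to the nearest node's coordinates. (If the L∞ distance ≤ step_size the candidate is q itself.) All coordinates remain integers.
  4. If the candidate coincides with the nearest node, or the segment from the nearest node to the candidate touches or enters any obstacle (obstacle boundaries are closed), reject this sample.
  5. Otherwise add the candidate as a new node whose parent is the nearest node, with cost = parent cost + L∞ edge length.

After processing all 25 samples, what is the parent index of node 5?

Parent of node 5: 4

1. q=(34,13) nearest=0 d=32 new=(5,5) → add node 1 parent=0 cost=3
2. q=(29,17) nearest=1 d=24 new=(8,8) → add node 2 parent=1 cost=6
3. q=(7,2) nearest=1 d=3 new=(7,2) → add node 3 parent=1 cost=6
4. q=(12,15) nearest=2 d=7 new=(11,11) → add node 4 parent=2 cost=9
5. q=(33,22) nearest=4 d=22 new=(14,14) → add node 5 parent=4 cost=12
6. q=(36,1) nearest=5 d=22 new=(17,11) → add node 6 parent=5 cost=15
7. q=(8,40) nearest=5 d=26 new=(11,17) → add node 7 parent=5 cost=15
8. q=(39,22) nearest=6 d=22 new=(20,14) → add node 8 parent=6 cost=18
9. q=(18,9) nearest=6 d=2 new=(18,9) → add node 9 parent=6 cost=17
10. q=(15,35) nearest=7 d=18 new=(14,20) → add node 10 parent=7 cost=18
11. q=(19,17) nearest=8 d=3 new=(19,17) → add node 11 parent=8 cost=21
12. q=(17,28) nearest=10 d=8 new=(17,23) → add node 12 parent=10 cost=21
13. q=(19,21) nearest=12 d=2 new=(19,21) → add node 13 parent=12 cost=23
14. q=(26,40) nearest=12 d=17 new=(20,26) → add node 14 parent=12 cost=24
15. q=(17,38) nearest=14 d=12 new=(17,29) → add node 15 parent=14 cost=27
16. q=(12,13) nearest=4 d=2 new=(12,13) → add node 16 parent=4 cost=11
17. q=(34,4) nearest=8 d=14 new=(23,11) → add node 17 parent=8 cost=21
18. q=(0,41) nearest=15 d=17 new=(14,32) → add node 18 parent=15 cost=30
19. q=(34,7) nearest=17 d=11 new=(26,8) → add node 19 parent=17 cost=24
20. q=(1,22) nearest=7 d=10 new=(8,20) → add node 20 parent=7 cost=18
21. q=(7,25) nearest=20 d=5 new=(7,23) → add node 21 parent=20 cost=21
22. q=(23,22) nearest=13 d=4 new=(22,22) → add node 22 parent=13 cost=26
23. q=(34,7) nearest=19 d=8 new=(29,7) → add node 23 parent=19 cost=27
24. q=(32,8) nearest=23 d=3 new=(32,8) → add node 24 parent=23 cost=30
25. q=(4,18) nearest=20 d=4 new=(5,18) → add node 25 parent=20 cost=21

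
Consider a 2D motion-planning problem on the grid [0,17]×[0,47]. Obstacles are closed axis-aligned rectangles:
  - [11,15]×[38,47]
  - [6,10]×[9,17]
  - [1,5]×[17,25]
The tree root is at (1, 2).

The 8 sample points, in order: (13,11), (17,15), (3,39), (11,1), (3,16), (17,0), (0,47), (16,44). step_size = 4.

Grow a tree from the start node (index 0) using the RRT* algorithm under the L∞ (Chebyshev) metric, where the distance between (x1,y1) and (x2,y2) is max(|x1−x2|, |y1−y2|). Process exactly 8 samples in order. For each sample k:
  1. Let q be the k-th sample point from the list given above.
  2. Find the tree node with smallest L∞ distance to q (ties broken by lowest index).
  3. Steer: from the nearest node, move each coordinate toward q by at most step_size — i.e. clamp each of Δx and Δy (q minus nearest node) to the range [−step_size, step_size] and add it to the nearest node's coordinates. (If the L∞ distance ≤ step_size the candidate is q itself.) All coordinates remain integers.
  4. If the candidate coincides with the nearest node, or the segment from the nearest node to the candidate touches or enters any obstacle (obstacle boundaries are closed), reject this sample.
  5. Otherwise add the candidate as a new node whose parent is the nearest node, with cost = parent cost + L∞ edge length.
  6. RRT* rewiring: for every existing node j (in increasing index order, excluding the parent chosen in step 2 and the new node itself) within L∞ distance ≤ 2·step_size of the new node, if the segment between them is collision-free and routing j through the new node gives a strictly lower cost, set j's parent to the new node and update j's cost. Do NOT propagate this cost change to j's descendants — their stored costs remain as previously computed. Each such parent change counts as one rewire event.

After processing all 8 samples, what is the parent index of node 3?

Parent of node 3: 1

1. q=(13,11) nearest=0 d=12 new=(5,6) → add node 1 parent=0 cost=4
2. q=(17,15) nearest=1 d=12 new=(9,10) → blocked by [6,10]×[9,17], reject
3. q=(3,39) nearest=1 d=33 new=(3,10) → add node 2 parent=1 cost=8
4. q=(11,1) nearest=1 d=6 new=(9,2) → add node 3 parent=1 cost=8
5. q=(3,16) nearest=2 d=6 new=(3,14) → add node 4 parent=2 cost=12
6. q=(17,0) nearest=3 d=8 new=(13,0) → add node 5 parent=3 cost=12
7. q=(0,47) nearest=4 d=33 new=(0,18) → add node 6 parent=4 cost=16
8. q=(16,44) nearest=6 d=26 new=(4,22) → blocked by [1,5]×[17,25], reject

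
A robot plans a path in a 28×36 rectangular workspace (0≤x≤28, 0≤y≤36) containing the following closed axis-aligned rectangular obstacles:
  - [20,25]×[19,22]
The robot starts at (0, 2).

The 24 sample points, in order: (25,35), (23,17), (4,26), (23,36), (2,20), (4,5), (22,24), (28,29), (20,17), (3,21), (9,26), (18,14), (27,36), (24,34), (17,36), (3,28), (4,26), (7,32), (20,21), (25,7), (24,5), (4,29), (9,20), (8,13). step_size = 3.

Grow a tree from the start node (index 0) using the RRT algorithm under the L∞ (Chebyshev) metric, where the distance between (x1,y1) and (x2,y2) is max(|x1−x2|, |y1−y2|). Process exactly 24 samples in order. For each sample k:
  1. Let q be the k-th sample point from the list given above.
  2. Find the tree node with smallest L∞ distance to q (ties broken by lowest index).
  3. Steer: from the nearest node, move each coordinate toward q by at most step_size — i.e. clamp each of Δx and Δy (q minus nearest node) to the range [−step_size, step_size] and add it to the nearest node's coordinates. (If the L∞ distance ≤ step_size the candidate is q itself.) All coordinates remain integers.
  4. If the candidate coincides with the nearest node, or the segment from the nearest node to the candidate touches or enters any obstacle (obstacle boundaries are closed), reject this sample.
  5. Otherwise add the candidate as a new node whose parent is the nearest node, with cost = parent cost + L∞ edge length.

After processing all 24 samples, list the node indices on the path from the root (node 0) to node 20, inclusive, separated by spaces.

1. q=(25,35) nearest=0 d=33 new=(3,5) → add node 1 parent=0 cost=3
2. q=(23,17) nearest=1 d=20 new=(6,8) → add node 2 parent=1 cost=6
3. q=(4,26) nearest=2 d=18 new=(4,11) → add node 3 parent=2 cost=9
4. q=(23,36) nearest=3 d=25 new=(7,14) → add node 4 parent=3 cost=12
5. q=(2,20) nearest=4 d=6 new=(4,17) → add node 5 parent=4 cost=15
6. q=(4,5) nearest=1 d=1 new=(4,5) → add node 6 parent=1 cost=4
7. q=(22,24) nearest=4 d=15 new=(10,17) → add node 7 parent=4 cost=15
8. q=(28,29) nearest=7 d=18 new=(13,20) → add node 8 parent=7 cost=18
9. q=(20,17) nearest=8 d=7 new=(16,17) → add node 9 parent=8 cost=21
10. q=(3,21) nearest=5 d=4 new=(3,20) → add node 10 parent=5 cost=18
11. q=(9,26) nearest=8 d=6 new=(10,23) → add node 11 parent=8 cost=21
12. q=(18,14) nearest=9 d=3 new=(18,14) → add node 12 parent=9 cost=24
13. q=(27,36) nearest=8 d=16 new=(16,23) → add node 13 parent=8 cost=21
14. q=(24,34) nearest=13 d=11 new=(19,26) → add node 14 parent=13 cost=24
15. q=(17,36) nearest=14 d=10 new=(17,29) → add node 15 parent=14 cost=27
16. q=(3,28) nearest=11 d=7 new=(7,26) → add node 16 parent=11 cost=24
17. q=(4,26) nearest=16 d=3 new=(4,26) → add node 17 parent=16 cost=27
18. q=(7,32) nearest=16 d=6 new=(7,29) → add node 18 parent=16 cost=27
19. q=(20,21) nearest=9 d=4 new=(19,20) → add node 19 parent=9 cost=24
20. q=(25,7) nearest=12 d=7 new=(21,11) → add node 20 parent=12 cost=27
21. q=(24,5) nearest=20 d=6 new=(24,8) → add node 21 parent=20 cost=30
22. q=(4,29) nearest=16 d=3 new=(4,29) → add node 22 parent=16 cost=27
23. q=(9,20) nearest=7 d=3 new=(9,20) → add node 23 parent=7 cost=18
24. q=(8,13) nearest=4 d=1 new=(8,13) → add node 24 parent=4 cost=13

Path: 0 1 2 3 4 7 8 9 12 20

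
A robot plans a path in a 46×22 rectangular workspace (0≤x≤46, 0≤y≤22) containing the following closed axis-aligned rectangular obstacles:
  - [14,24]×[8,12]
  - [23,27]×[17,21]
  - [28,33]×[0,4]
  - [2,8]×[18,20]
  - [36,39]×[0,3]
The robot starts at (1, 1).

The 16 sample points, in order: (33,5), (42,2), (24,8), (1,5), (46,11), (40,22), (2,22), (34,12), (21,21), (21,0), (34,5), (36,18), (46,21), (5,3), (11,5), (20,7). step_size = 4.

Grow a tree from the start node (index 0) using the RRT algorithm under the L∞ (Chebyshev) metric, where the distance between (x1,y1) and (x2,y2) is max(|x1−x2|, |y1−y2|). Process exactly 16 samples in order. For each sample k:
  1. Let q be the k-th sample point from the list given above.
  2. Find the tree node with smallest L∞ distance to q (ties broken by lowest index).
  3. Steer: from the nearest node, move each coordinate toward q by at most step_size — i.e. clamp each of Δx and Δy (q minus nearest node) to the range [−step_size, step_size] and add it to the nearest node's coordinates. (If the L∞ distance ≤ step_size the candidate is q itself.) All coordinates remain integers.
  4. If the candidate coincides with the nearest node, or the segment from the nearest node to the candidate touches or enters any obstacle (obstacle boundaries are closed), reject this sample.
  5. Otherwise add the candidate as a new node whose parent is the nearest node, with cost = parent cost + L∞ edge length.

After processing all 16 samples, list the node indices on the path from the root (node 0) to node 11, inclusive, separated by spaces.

Path: 0 1 2 3 7 8 11

1. q=(33,5) nearest=0 d=32 new=(5,5) → add node 1 parent=0 cost=4
2. q=(42,2) nearest=1 d=37 new=(9,2) → add node 2 parent=1 cost=8
3. q=(24,8) nearest=2 d=15 new=(13,6) → add node 3 parent=2 cost=12
4. q=(1,5) nearest=0 d=4 new=(1,5) → add node 4 parent=0 cost=4
5. q=(46,11) nearest=3 d=33 new=(17,10) → blocked by [14,24]×[8,12], reject
6. q=(40,22) nearest=3 d=27 new=(17,10) → blocked by [14,24]×[8,12], reject
7. q=(2,22) nearest=3 d=16 new=(9,10) → add node 5 parent=3 cost=16
8. q=(34,12) nearest=3 d=21 new=(17,10) → blocked by [14,24]×[8,12], reject
9. q=(21,21) nearest=5 d=12 new=(13,14) → add node 6 parent=5 cost=20
10. q=(21,0) nearest=3 d=8 new=(17,2) → add node 7 parent=3 cost=16
11. q=(34,5) nearest=7 d=17 new=(21,5) → add node 8 parent=7 cost=20
12. q=(36,18) nearest=8 d=15 new=(25,9) → blocked by [14,24]×[8,12], reject
13. q=(46,21) nearest=8 d=25 new=(25,9) → blocked by [14,24]×[8,12], reject
14. q=(5,3) nearest=1 d=2 new=(5,3) → add node 9 parent=1 cost=6
15. q=(11,5) nearest=3 d=2 new=(11,5) → add node 10 parent=3 cost=14
16. q=(20,7) nearest=8 d=2 new=(20,7) → add node 11 parent=8 cost=22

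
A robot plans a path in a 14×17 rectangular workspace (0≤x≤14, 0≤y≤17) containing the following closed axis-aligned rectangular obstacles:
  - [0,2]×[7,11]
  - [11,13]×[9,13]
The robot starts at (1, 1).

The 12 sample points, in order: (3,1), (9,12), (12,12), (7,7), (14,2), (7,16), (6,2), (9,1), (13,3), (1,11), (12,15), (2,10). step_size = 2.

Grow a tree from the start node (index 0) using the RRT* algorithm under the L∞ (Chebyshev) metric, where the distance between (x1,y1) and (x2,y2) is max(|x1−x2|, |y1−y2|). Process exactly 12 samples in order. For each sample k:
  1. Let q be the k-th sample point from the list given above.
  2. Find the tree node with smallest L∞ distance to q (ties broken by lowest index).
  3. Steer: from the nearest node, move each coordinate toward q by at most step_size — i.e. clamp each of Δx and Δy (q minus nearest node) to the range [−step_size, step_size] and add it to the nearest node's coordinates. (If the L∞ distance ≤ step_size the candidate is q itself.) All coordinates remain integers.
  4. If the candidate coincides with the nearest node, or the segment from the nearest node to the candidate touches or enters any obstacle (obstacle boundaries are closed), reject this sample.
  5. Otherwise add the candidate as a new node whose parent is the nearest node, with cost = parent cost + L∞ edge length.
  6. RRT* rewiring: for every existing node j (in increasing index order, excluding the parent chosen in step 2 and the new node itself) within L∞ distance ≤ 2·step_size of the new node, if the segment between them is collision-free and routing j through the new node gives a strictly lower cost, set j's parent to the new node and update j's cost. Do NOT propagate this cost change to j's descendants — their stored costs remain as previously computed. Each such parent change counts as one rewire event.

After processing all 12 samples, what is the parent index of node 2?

Parent of node 2: 0

1. q=(3,1) nearest=0 d=2 new=(3,1) → add node 1 parent=0 cost=2
2. q=(9,12) nearest=0 d=11 new=(3,3) → add node 2 parent=0 cost=2
3. q=(12,12) nearest=2 d=9 new=(5,5) → add node 3 parent=2 cost=4
4. q=(7,7) nearest=3 d=2 new=(7,7) → add node 4 parent=3 cost=6
5. q=(14,2) nearest=4 d=7 new=(9,5) → add node 5 parent=4 cost=8
6. q=(7,16) nearest=4 d=9 new=(7,9) → add node 6 parent=4 cost=8
7. q=(6,2) nearest=1 d=3 new=(5,2) → add node 7 parent=1 cost=4
8. q=(9,1) nearest=3 d=4 new=(7,3) → add node 8 parent=3 cost=6
9. q=(13,3) nearest=5 d=4 new=(11,3) → add node 9 parent=5 cost=10
10. q=(1,11) nearest=3 d=6 new=(3,7) → add node 10 parent=3 cost=6
11. q=(12,15) nearest=6 d=6 new=(9,11) → add node 11 parent=6 cost=10
12. q=(2,10) nearest=10 d=3 new=(2,9) → blocked by [0,2]×[7,11], reject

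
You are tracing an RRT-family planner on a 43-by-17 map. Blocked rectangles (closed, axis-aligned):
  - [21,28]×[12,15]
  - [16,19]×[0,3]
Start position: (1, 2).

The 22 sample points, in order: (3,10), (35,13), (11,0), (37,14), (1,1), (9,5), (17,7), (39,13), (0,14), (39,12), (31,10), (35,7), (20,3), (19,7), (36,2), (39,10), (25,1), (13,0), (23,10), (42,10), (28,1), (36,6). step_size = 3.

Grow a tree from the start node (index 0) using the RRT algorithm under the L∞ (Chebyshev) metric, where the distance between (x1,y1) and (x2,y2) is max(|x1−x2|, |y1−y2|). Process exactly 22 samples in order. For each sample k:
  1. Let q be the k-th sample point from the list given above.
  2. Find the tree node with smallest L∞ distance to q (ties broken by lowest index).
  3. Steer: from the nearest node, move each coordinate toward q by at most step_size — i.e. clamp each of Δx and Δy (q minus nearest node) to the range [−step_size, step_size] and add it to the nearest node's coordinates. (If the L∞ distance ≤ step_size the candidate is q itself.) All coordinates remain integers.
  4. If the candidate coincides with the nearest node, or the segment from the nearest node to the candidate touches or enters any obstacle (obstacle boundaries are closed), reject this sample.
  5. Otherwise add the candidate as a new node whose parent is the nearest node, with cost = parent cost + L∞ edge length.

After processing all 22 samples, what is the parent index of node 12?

1. q=(3,10) nearest=0 d=8 new=(3,5) → add node 1 parent=0 cost=3
2. q=(35,13) nearest=1 d=32 new=(6,8) → add node 2 parent=1 cost=6
3. q=(11,0) nearest=1 d=8 new=(6,2) → add node 3 parent=1 cost=6
4. q=(37,14) nearest=2 d=31 new=(9,11) → add node 4 parent=2 cost=9
5. q=(1,1) nearest=0 d=1 new=(1,1) → add node 5 parent=0 cost=1
6. q=(9,5) nearest=2 d=3 new=(9,5) → add node 6 parent=2 cost=9
7. q=(17,7) nearest=4 d=8 new=(12,8) → add node 7 parent=4 cost=12
8. q=(39,13) nearest=7 d=27 new=(15,11) → add node 8 parent=7 cost=15
9. q=(0,14) nearest=2 d=6 new=(3,11) → add node 9 parent=2 cost=9
10. q=(39,12) nearest=8 d=24 new=(18,12) → add node 10 parent=8 cost=18
11. q=(31,10) nearest=10 d=13 new=(21,10) → add node 11 parent=10 cost=21
12. q=(35,7) nearest=11 d=14 new=(24,7) → add node 12 parent=11 cost=24
13. q=(20,3) nearest=12 d=4 new=(21,4) → add node 13 parent=12 cost=27
14. q=(19,7) nearest=11 d=3 new=(19,7) → add node 14 parent=11 cost=24
15. q=(36,2) nearest=12 d=12 new=(27,4) → add node 15 parent=12 cost=27
16. q=(39,10) nearest=15 d=12 new=(30,7) → add node 16 parent=15 cost=30
17. q=(25,1) nearest=15 d=3 new=(25,1) → add node 17 parent=15 cost=30
18. q=(13,0) nearest=6 d=5 new=(12,2) → add node 18 parent=6 cost=12
19. q=(23,10) nearest=11 d=2 new=(23,10) → add node 19 parent=11 cost=23
20. q=(42,10) nearest=16 d=12 new=(33,10) → add node 20 parent=16 cost=33
21. q=(28,1) nearest=15 d=3 new=(28,1) → add node 21 parent=15 cost=30
22. q=(36,6) nearest=20 d=4 new=(36,7) → add node 22 parent=20 cost=36

Parent of node 12: 11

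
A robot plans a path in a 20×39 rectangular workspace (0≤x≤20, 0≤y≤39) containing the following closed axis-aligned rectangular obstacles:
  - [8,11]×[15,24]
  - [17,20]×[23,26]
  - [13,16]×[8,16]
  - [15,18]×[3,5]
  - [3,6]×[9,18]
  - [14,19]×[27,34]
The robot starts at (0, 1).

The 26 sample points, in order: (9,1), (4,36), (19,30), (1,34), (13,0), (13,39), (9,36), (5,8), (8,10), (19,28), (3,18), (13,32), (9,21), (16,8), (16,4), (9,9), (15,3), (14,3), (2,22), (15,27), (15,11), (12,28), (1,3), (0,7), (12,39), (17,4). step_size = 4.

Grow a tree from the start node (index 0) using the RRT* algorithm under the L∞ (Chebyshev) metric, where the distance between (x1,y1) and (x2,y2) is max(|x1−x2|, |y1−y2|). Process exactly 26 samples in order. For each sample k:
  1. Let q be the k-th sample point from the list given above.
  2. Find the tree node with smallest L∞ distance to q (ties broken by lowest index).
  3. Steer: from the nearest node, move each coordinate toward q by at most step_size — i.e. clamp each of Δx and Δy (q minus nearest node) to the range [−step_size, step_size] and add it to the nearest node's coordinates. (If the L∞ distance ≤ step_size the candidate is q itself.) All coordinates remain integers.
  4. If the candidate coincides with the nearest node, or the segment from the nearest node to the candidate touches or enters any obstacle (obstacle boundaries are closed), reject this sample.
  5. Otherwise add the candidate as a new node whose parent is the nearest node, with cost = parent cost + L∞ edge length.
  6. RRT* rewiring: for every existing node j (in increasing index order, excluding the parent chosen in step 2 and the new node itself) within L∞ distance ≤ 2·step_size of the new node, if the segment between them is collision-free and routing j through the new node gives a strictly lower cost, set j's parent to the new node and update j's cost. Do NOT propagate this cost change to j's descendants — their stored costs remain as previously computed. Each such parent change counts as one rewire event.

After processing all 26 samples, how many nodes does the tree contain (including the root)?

Node count: 17

1. q=(9,1) nearest=0 d=9 new=(4,1) → add node 1 parent=0 cost=4
2. q=(4,36) nearest=0 d=35 new=(4,5) → add node 2 parent=0 cost=4
3. q=(19,30) nearest=2 d=25 new=(8,9) → add node 3 parent=2 cost=8
4. q=(1,34) nearest=3 d=25 new=(4,13) → blocked by [3,6]×[9,18], reject
5. q=(13,0) nearest=1 d=9 new=(8,0) → add node 4 parent=1 cost=8
6. q=(13,39) nearest=3 d=30 new=(12,13) → add node 5 parent=3 cost=12
7. q=(9,36) nearest=5 d=23 new=(9,17) → blocked by [8,11]×[15,24], reject
8. q=(5,8) nearest=2 d=3 new=(5,8) → add node 6 parent=2 cost=7
9. q=(8,10) nearest=3 d=1 new=(8,10) → add node 7 parent=3 cost=9
10. q=(19,28) nearest=5 d=15 new=(16,17) → blocked by [13,16]×[8,16], reject
11. q=(3,18) nearest=7 d=8 new=(4,14) → blocked by [3,6]×[9,18], reject
12. q=(13,32) nearest=5 d=19 new=(13,17) → add node 8 parent=5 cost=16
13. q=(9,21) nearest=8 d=4 new=(9,21) → blocked by [8,11]×[15,24], reject
14. q=(16,8) nearest=5 d=5 new=(16,9) → blocked by [13,16]×[8,16], reject
15. q=(16,4) nearest=3 d=8 new=(12,5) → add node 9 parent=3 cost=12
16. q=(9,9) nearest=3 d=1 new=(9,9) → add node 10 parent=3 cost=9
17. q=(15,3) nearest=9 d=3 new=(15,3) → blocked by [15,18]×[3,5], reject
18. q=(14,3) nearest=9 d=2 new=(14,3) → add node 11 parent=9 cost=14
19. q=(2,22) nearest=5 d=10 new=(8,17) → blocked by [8,11]×[15,24], reject
20. q=(15,27) nearest=8 d=10 new=(15,21) → add node 12 parent=8 cost=20
21. q=(15,11) nearest=5 d=3 new=(15,11) → blocked by [13,16]×[8,16], reject
22. q=(12,28) nearest=12 d=7 new=(12,25) → add node 13 parent=12 cost=24
23. q=(1,3) nearest=0 d=2 new=(1,3) → add node 14 parent=0 cost=2
24. q=(0,7) nearest=2 d=4 new=(0,7) → add node 15 parent=2 cost=8
25. q=(12,39) nearest=13 d=14 new=(12,29) → add node 16 parent=13 cost=28
26. q=(17,4) nearest=11 d=3 new=(17,4) → blocked by [15,18]×[3,5], reject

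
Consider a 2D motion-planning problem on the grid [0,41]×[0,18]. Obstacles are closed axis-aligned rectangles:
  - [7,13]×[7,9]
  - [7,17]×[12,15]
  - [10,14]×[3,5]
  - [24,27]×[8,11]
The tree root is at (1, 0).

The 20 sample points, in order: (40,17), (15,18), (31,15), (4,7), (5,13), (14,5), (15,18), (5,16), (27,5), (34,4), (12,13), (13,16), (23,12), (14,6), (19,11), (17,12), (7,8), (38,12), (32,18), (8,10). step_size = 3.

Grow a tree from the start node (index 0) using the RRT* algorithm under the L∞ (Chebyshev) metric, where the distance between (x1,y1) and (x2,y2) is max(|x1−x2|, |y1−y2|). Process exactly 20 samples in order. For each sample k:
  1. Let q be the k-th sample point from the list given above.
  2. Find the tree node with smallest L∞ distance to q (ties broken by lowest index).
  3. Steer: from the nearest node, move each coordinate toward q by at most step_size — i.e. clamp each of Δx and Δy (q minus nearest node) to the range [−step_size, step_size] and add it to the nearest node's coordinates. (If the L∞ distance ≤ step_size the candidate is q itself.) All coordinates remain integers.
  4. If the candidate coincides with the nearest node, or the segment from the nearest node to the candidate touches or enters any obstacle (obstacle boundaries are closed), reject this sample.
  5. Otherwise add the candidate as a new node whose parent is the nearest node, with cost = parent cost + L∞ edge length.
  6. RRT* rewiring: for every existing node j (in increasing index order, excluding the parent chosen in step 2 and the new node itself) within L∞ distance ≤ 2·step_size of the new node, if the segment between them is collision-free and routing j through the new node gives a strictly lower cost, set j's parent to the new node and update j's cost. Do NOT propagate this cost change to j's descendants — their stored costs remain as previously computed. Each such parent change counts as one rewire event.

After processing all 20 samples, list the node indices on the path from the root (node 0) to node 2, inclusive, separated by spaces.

Path: 0 1 2

1. q=(40,17) nearest=0 d=39 new=(4,3) → add node 1 parent=0 cost=3
2. q=(15,18) nearest=1 d=15 new=(7,6) → add node 2 parent=1 cost=6
3. q=(31,15) nearest=2 d=24 new=(10,9) → blocked by [7,13]×[7,9], reject
4. q=(4,7) nearest=2 d=3 new=(4,7) → add node 3 parent=2 cost=9
5. q=(5,13) nearest=3 d=6 new=(5,10) → add node 4 parent=3 cost=12
6. q=(14,5) nearest=2 d=7 new=(10,5) → blocked by [10,14]×[3,5], reject
7. q=(15,18) nearest=4 d=10 new=(8,13) → blocked by [7,17]×[12,15], reject
8. q=(5,16) nearest=4 d=6 new=(5,13) → add node 5 parent=4 cost=15
9. q=(27,5) nearest=2 d=20 new=(10,5) → blocked by [10,14]×[3,5], reject
10. q=(34,4) nearest=2 d=27 new=(10,4) → blocked by [10,14]×[3,5], reject
11. q=(12,13) nearest=2 d=7 new=(10,9) → blocked by [7,13]×[7,9], reject
12. q=(13,16) nearest=4 d=8 new=(8,13) → blocked by [7,17]×[12,15], reject
13. q=(23,12) nearest=2 d=16 new=(10,9) → blocked by [7,13]×[7,9], reject
14. q=(14,6) nearest=2 d=7 new=(10,6) → add node 6 parent=2 cost=9
15. q=(19,11) nearest=6 d=9 new=(13,9) → blocked by [7,13]×[7,9], reject
16. q=(17,12) nearest=6 d=7 new=(13,9) → blocked by [7,13]×[7,9], reject
17. q=(7,8) nearest=2 d=2 new=(7,8) → blocked by [7,13]×[7,9], reject
18. q=(38,12) nearest=6 d=28 new=(13,9) → blocked by [7,13]×[7,9], reject
19. q=(32,18) nearest=6 d=22 new=(13,9) → blocked by [7,13]×[7,9], reject
20. q=(8,10) nearest=4 d=3 new=(8,10) → add node 7 parent=4 cost=15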